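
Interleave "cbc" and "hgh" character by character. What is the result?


Interleaving "cbc" and "hgh":
  Position 0: 'c' from first, 'h' from second => "ch"
  Position 1: 'b' from first, 'g' from second => "bg"
  Position 2: 'c' from first, 'h' from second => "ch"
Result: chbgch

chbgch


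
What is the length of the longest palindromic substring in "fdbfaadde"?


Input: "fdbfaadde"
Checking substrings for palindromes:
  [4:6] "aa" (len 2) => palindrome
  [6:8] "dd" (len 2) => palindrome
Longest palindromic substring: "aa" with length 2

2


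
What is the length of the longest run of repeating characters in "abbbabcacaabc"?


Input: "abbbabcacaabc"
Scanning for longest run:
  Position 1 ('b'): new char, reset run to 1
  Position 2 ('b'): continues run of 'b', length=2
  Position 3 ('b'): continues run of 'b', length=3
  Position 4 ('a'): new char, reset run to 1
  Position 5 ('b'): new char, reset run to 1
  Position 6 ('c'): new char, reset run to 1
  Position 7 ('a'): new char, reset run to 1
  Position 8 ('c'): new char, reset run to 1
  Position 9 ('a'): new char, reset run to 1
  Position 10 ('a'): continues run of 'a', length=2
  Position 11 ('b'): new char, reset run to 1
  Position 12 ('c'): new char, reset run to 1
Longest run: 'b' with length 3

3


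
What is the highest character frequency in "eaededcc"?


Input: eaededcc
Character counts:
  'a': 1
  'c': 2
  'd': 2
  'e': 3
Maximum frequency: 3

3


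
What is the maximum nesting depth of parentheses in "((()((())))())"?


Input: "((()((())))())"
Tracking depth:
  Position 0 '(': depth becomes 1
  Position 1 '(': depth becomes 2
  Position 2 '(': depth becomes 3
  Position 3 ')': depth becomes 2
  Position 4 '(': depth becomes 3
  Position 5 '(': depth becomes 4
  Position 6 '(': depth becomes 5
  Position 7 ')': depth becomes 4
  Position 8 ')': depth becomes 3
  Position 9 ')': depth becomes 2
  Position 10 ')': depth becomes 1
  Position 11 '(': depth becomes 2
  Position 12 ')': depth becomes 1
  Position 13 ')': depth becomes 0
Maximum depth reached: 5

5


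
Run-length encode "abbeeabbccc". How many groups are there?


Input: abbeeabbccc
Scanning for consecutive runs:
  Group 1: 'a' x 1 (positions 0-0)
  Group 2: 'b' x 2 (positions 1-2)
  Group 3: 'e' x 2 (positions 3-4)
  Group 4: 'a' x 1 (positions 5-5)
  Group 5: 'b' x 2 (positions 6-7)
  Group 6: 'c' x 3 (positions 8-10)
Total groups: 6

6


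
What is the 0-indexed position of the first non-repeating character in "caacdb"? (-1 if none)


Input: caacdb
Character frequencies:
  'a': 2
  'b': 1
  'c': 2
  'd': 1
Scanning left to right for freq == 1:
  Position 0 ('c'): freq=2, skip
  Position 1 ('a'): freq=2, skip
  Position 2 ('a'): freq=2, skip
  Position 3 ('c'): freq=2, skip
  Position 4 ('d'): unique! => answer = 4

4


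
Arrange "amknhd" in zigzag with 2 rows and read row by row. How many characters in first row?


Zigzag "amknhd" into 2 rows:
Placing characters:
  'a' => row 0
  'm' => row 1
  'k' => row 0
  'n' => row 1
  'h' => row 0
  'd' => row 1
Rows:
  Row 0: "akh"
  Row 1: "mnd"
First row length: 3

3


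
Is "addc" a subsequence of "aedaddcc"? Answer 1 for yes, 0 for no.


Check if "addc" is a subsequence of "aedaddcc"
Greedy scan:
  Position 0 ('a'): matches sub[0] = 'a'
  Position 1 ('e'): no match needed
  Position 2 ('d'): matches sub[1] = 'd'
  Position 3 ('a'): no match needed
  Position 4 ('d'): matches sub[2] = 'd'
  Position 5 ('d'): no match needed
  Position 6 ('c'): matches sub[3] = 'c'
  Position 7 ('c'): no match needed
All 4 characters matched => is a subsequence

1


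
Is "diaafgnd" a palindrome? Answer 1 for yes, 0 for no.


Input: diaafgnd
Reversed: dngfaaid
  Compare pos 0 ('d') with pos 7 ('d'): match
  Compare pos 1 ('i') with pos 6 ('n'): MISMATCH
  Compare pos 2 ('a') with pos 5 ('g'): MISMATCH
  Compare pos 3 ('a') with pos 4 ('f'): MISMATCH
Result: not a palindrome

0


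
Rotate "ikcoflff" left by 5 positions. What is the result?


Input: "ikcoflff", rotate left by 5
First 5 characters: "ikcof"
Remaining characters: "lff"
Concatenate remaining + first: "lff" + "ikcof" = "lffikcof"

lffikcof


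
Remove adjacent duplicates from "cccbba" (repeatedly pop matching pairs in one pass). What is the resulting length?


Input: cccbba
Stack-based adjacent duplicate removal:
  Read 'c': push. Stack: c
  Read 'c': matches stack top 'c' => pop. Stack: (empty)
  Read 'c': push. Stack: c
  Read 'b': push. Stack: cb
  Read 'b': matches stack top 'b' => pop. Stack: c
  Read 'a': push. Stack: ca
Final stack: "ca" (length 2)

2


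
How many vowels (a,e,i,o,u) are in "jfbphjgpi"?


Input: jfbphjgpi
Checking each character:
  'j' at position 0: consonant
  'f' at position 1: consonant
  'b' at position 2: consonant
  'p' at position 3: consonant
  'h' at position 4: consonant
  'j' at position 5: consonant
  'g' at position 6: consonant
  'p' at position 7: consonant
  'i' at position 8: vowel (running total: 1)
Total vowels: 1

1


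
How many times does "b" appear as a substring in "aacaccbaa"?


Searching for "b" in "aacaccbaa"
Scanning each position:
  Position 0: "a" => no
  Position 1: "a" => no
  Position 2: "c" => no
  Position 3: "a" => no
  Position 4: "c" => no
  Position 5: "c" => no
  Position 6: "b" => MATCH
  Position 7: "a" => no
  Position 8: "a" => no
Total occurrences: 1

1


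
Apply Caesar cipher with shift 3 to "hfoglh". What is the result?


Caesar cipher: shift "hfoglh" by 3
  'h' (pos 7) + 3 = pos 10 = 'k'
  'f' (pos 5) + 3 = pos 8 = 'i'
  'o' (pos 14) + 3 = pos 17 = 'r'
  'g' (pos 6) + 3 = pos 9 = 'j'
  'l' (pos 11) + 3 = pos 14 = 'o'
  'h' (pos 7) + 3 = pos 10 = 'k'
Result: kirjok

kirjok


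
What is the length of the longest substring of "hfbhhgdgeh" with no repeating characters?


Input: "hfbhhgdgeh"
Sliding window (track last position of each char):
  Position 0 ('h'): window [0,0] length 1 -- new best
  Position 1 ('f'): window [0,1] length 2 -- new best
  Position 2 ('b'): window [0,2] length 3 -- new best
  Position 3 ('h'): repeat (last at 0), move window start to 1
  Position 3 ('h'): window [1,3] length 3
  Position 4 ('h'): repeat (last at 3), move window start to 4
  Position 4 ('h'): window [4,4] length 1
  Position 5 ('g'): window [4,5] length 2
  Position 6 ('d'): window [4,6] length 3
  Position 7 ('g'): repeat (last at 5), move window start to 6
  Position 7 ('g'): window [6,7] length 2
  Position 8 ('e'): window [6,8] length 3
  Position 9 ('h'): window [6,9] length 4 -- new best
Longest substring with no repeats: "dgeh" with length 4

4


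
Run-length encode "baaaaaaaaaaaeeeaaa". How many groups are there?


Input: baaaaaaaaaaaeeeaaa
Scanning for consecutive runs:
  Group 1: 'b' x 1 (positions 0-0)
  Group 2: 'a' x 11 (positions 1-11)
  Group 3: 'e' x 3 (positions 12-14)
  Group 4: 'a' x 3 (positions 15-17)
Total groups: 4

4


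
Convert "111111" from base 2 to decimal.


Input: "111111" in base 2
Positional expansion:
  Digit '1' (value 1) x 2^5 = 32
  Digit '1' (value 1) x 2^4 = 16
  Digit '1' (value 1) x 2^3 = 8
  Digit '1' (value 1) x 2^2 = 4
  Digit '1' (value 1) x 2^1 = 2
  Digit '1' (value 1) x 2^0 = 1
Sum = 63

63


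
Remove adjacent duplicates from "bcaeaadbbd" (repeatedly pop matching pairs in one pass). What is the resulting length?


Input: bcaeaadbbd
Stack-based adjacent duplicate removal:
  Read 'b': push. Stack: b
  Read 'c': push. Stack: bc
  Read 'a': push. Stack: bca
  Read 'e': push. Stack: bcae
  Read 'a': push. Stack: bcaea
  Read 'a': matches stack top 'a' => pop. Stack: bcae
  Read 'd': push. Stack: bcaed
  Read 'b': push. Stack: bcaedb
  Read 'b': matches stack top 'b' => pop. Stack: bcaed
  Read 'd': matches stack top 'd' => pop. Stack: bcae
Final stack: "bcae" (length 4)

4


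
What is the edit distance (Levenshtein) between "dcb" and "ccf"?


Computing edit distance: "dcb" -> "ccf"
DP table:
           c    c    f
      0    1    2    3
  d   1    1    2    3
  c   2    1    1    2
  b   3    2    2    2
Edit distance = dp[3][3] = 2

2


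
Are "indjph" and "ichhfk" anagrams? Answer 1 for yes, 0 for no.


Strings: "indjph", "ichhfk"
Sorted first:  dhijnp
Sorted second: cfhhik
Differ at position 0: 'd' vs 'c' => not anagrams

0


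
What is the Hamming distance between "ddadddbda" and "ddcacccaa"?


Comparing "ddadddbda" and "ddcacccaa" position by position:
  Position 0: 'd' vs 'd' => same
  Position 1: 'd' vs 'd' => same
  Position 2: 'a' vs 'c' => differ
  Position 3: 'd' vs 'a' => differ
  Position 4: 'd' vs 'c' => differ
  Position 5: 'd' vs 'c' => differ
  Position 6: 'b' vs 'c' => differ
  Position 7: 'd' vs 'a' => differ
  Position 8: 'a' vs 'a' => same
Total differences (Hamming distance): 6

6


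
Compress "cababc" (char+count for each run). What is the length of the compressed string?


Input: cababc
Runs:
  'c' x 1 => "c1"
  'a' x 1 => "a1"
  'b' x 1 => "b1"
  'a' x 1 => "a1"
  'b' x 1 => "b1"
  'c' x 1 => "c1"
Compressed: "c1a1b1a1b1c1"
Compressed length: 12

12


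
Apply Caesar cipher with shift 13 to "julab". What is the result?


Caesar cipher: shift "julab" by 13
  'j' (pos 9) + 13 = pos 22 = 'w'
  'u' (pos 20) + 13 = pos 7 = 'h'
  'l' (pos 11) + 13 = pos 24 = 'y'
  'a' (pos 0) + 13 = pos 13 = 'n'
  'b' (pos 1) + 13 = pos 14 = 'o'
Result: whyno

whyno


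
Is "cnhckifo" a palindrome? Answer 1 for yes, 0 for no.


Input: cnhckifo
Reversed: ofikchnc
  Compare pos 0 ('c') with pos 7 ('o'): MISMATCH
  Compare pos 1 ('n') with pos 6 ('f'): MISMATCH
  Compare pos 2 ('h') with pos 5 ('i'): MISMATCH
  Compare pos 3 ('c') with pos 4 ('k'): MISMATCH
Result: not a palindrome

0


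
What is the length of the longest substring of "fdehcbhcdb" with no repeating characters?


Input: "fdehcbhcdb"
Sliding window (track last position of each char):
  Position 0 ('f'): window [0,0] length 1 -- new best
  Position 1 ('d'): window [0,1] length 2 -- new best
  Position 2 ('e'): window [0,2] length 3 -- new best
  Position 3 ('h'): window [0,3] length 4 -- new best
  Position 4 ('c'): window [0,4] length 5 -- new best
  Position 5 ('b'): window [0,5] length 6 -- new best
  Position 6 ('h'): repeat (last at 3), move window start to 4
  Position 6 ('h'): window [4,6] length 3
  Position 7 ('c'): repeat (last at 4), move window start to 5
  Position 7 ('c'): window [5,7] length 3
  Position 8 ('d'): window [5,8] length 4
  Position 9 ('b'): repeat (last at 5), move window start to 6
  Position 9 ('b'): window [6,9] length 4
Longest substring with no repeats: "fdehcb" with length 6

6


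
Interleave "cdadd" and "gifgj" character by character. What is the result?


Interleaving "cdadd" and "gifgj":
  Position 0: 'c' from first, 'g' from second => "cg"
  Position 1: 'd' from first, 'i' from second => "di"
  Position 2: 'a' from first, 'f' from second => "af"
  Position 3: 'd' from first, 'g' from second => "dg"
  Position 4: 'd' from first, 'j' from second => "dj"
Result: cgdiafdgdj

cgdiafdgdj


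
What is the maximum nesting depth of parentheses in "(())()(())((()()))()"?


Input: "(())()(())((()()))()"
Tracking depth:
  Position 0 '(': depth becomes 1
  Position 1 '(': depth becomes 2
  Position 2 ')': depth becomes 1
  Position 3 ')': depth becomes 0
  Position 4 '(': depth becomes 1
  Position 5 ')': depth becomes 0
  Position 6 '(': depth becomes 1
  Position 7 '(': depth becomes 2
  Position 8 ')': depth becomes 1
  Position 9 ')': depth becomes 0
  Position 10 '(': depth becomes 1
  Position 11 '(': depth becomes 2
  Position 12 '(': depth becomes 3
  Position 13 ')': depth becomes 2
  Position 14 '(': depth becomes 3
  Position 15 ')': depth becomes 2
  Position 16 ')': depth becomes 1
  Position 17 ')': depth becomes 0
  Position 18 '(': depth becomes 1
  Position 19 ')': depth becomes 0
Maximum depth reached: 3

3


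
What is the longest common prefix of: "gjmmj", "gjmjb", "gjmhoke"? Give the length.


Words: gjmmj, gjmjb, gjmhoke
  Position 0: all 'g' => match
  Position 1: all 'j' => match
  Position 2: all 'm' => match
  Position 3: ('m', 'j', 'h') => mismatch, stop
LCP = "gjm" (length 3)

3


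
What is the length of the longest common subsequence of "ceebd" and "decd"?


LCS of "ceebd" and "decd"
DP table:
           d    e    c    d
      0    0    0    0    0
  c   0    0    0    1    1
  e   0    0    1    1    1
  e   0    0    1    1    1
  b   0    0    1    1    1
  d   0    1    1    1    2
LCS length = dp[5][4] = 2

2


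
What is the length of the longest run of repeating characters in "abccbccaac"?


Input: "abccbccaac"
Scanning for longest run:
  Position 1 ('b'): new char, reset run to 1
  Position 2 ('c'): new char, reset run to 1
  Position 3 ('c'): continues run of 'c', length=2
  Position 4 ('b'): new char, reset run to 1
  Position 5 ('c'): new char, reset run to 1
  Position 6 ('c'): continues run of 'c', length=2
  Position 7 ('a'): new char, reset run to 1
  Position 8 ('a'): continues run of 'a', length=2
  Position 9 ('c'): new char, reset run to 1
Longest run: 'c' with length 2

2


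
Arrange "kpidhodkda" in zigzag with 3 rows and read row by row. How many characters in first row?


Zigzag "kpidhodkda" into 3 rows:
Placing characters:
  'k' => row 0
  'p' => row 1
  'i' => row 2
  'd' => row 1
  'h' => row 0
  'o' => row 1
  'd' => row 2
  'k' => row 1
  'd' => row 0
  'a' => row 1
Rows:
  Row 0: "khd"
  Row 1: "pdoka"
  Row 2: "id"
First row length: 3

3


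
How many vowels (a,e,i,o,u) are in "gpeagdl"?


Input: gpeagdl
Checking each character:
  'g' at position 0: consonant
  'p' at position 1: consonant
  'e' at position 2: vowel (running total: 1)
  'a' at position 3: vowel (running total: 2)
  'g' at position 4: consonant
  'd' at position 5: consonant
  'l' at position 6: consonant
Total vowels: 2

2


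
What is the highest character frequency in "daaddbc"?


Input: daaddbc
Character counts:
  'a': 2
  'b': 1
  'c': 1
  'd': 3
Maximum frequency: 3

3


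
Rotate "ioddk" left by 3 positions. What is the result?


Input: "ioddk", rotate left by 3
First 3 characters: "iod"
Remaining characters: "dk"
Concatenate remaining + first: "dk" + "iod" = "dkiod"

dkiod


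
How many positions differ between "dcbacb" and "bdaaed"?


Comparing "dcbacb" and "bdaaed" position by position:
  Position 0: 'd' vs 'b' => DIFFER
  Position 1: 'c' vs 'd' => DIFFER
  Position 2: 'b' vs 'a' => DIFFER
  Position 3: 'a' vs 'a' => same
  Position 4: 'c' vs 'e' => DIFFER
  Position 5: 'b' vs 'd' => DIFFER
Positions that differ: 5

5


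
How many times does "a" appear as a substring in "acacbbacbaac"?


Searching for "a" in "acacbbacbaac"
Scanning each position:
  Position 0: "a" => MATCH
  Position 1: "c" => no
  Position 2: "a" => MATCH
  Position 3: "c" => no
  Position 4: "b" => no
  Position 5: "b" => no
  Position 6: "a" => MATCH
  Position 7: "c" => no
  Position 8: "b" => no
  Position 9: "a" => MATCH
  Position 10: "a" => MATCH
  Position 11: "c" => no
Total occurrences: 5

5


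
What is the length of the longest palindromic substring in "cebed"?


Input: "cebed"
Checking substrings for palindromes:
  [1:4] "ebe" (len 3) => palindrome
Longest palindromic substring: "ebe" with length 3

3


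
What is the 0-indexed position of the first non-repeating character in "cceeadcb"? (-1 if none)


Input: cceeadcb
Character frequencies:
  'a': 1
  'b': 1
  'c': 3
  'd': 1
  'e': 2
Scanning left to right for freq == 1:
  Position 0 ('c'): freq=3, skip
  Position 1 ('c'): freq=3, skip
  Position 2 ('e'): freq=2, skip
  Position 3 ('e'): freq=2, skip
  Position 4 ('a'): unique! => answer = 4

4


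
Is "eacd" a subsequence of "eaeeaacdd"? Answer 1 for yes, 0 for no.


Check if "eacd" is a subsequence of "eaeeaacdd"
Greedy scan:
  Position 0 ('e'): matches sub[0] = 'e'
  Position 1 ('a'): matches sub[1] = 'a'
  Position 2 ('e'): no match needed
  Position 3 ('e'): no match needed
  Position 4 ('a'): no match needed
  Position 5 ('a'): no match needed
  Position 6 ('c'): matches sub[2] = 'c'
  Position 7 ('d'): matches sub[3] = 'd'
  Position 8 ('d'): no match needed
All 4 characters matched => is a subsequence

1


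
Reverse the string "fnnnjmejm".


Input: fnnnjmejm
Reading characters right to left:
  Position 8: 'm'
  Position 7: 'j'
  Position 6: 'e'
  Position 5: 'm'
  Position 4: 'j'
  Position 3: 'n'
  Position 2: 'n'
  Position 1: 'n'
  Position 0: 'f'
Reversed: mjemjnnnf

mjemjnnnf


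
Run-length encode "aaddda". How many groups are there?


Input: aaddda
Scanning for consecutive runs:
  Group 1: 'a' x 2 (positions 0-1)
  Group 2: 'd' x 3 (positions 2-4)
  Group 3: 'a' x 1 (positions 5-5)
Total groups: 3

3


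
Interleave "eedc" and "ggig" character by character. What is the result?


Interleaving "eedc" and "ggig":
  Position 0: 'e' from first, 'g' from second => "eg"
  Position 1: 'e' from first, 'g' from second => "eg"
  Position 2: 'd' from first, 'i' from second => "di"
  Position 3: 'c' from first, 'g' from second => "cg"
Result: egegdicg

egegdicg


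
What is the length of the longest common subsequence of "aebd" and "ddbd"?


LCS of "aebd" and "ddbd"
DP table:
           d    d    b    d
      0    0    0    0    0
  a   0    0    0    0    0
  e   0    0    0    0    0
  b   0    0    0    1    1
  d   0    1    1    1    2
LCS length = dp[4][4] = 2

2


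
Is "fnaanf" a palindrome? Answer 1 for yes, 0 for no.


Input: fnaanf
Reversed: fnaanf
  Compare pos 0 ('f') with pos 5 ('f'): match
  Compare pos 1 ('n') with pos 4 ('n'): match
  Compare pos 2 ('a') with pos 3 ('a'): match
Result: palindrome

1


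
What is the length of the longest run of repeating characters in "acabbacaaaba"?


Input: "acabbacaaaba"
Scanning for longest run:
  Position 1 ('c'): new char, reset run to 1
  Position 2 ('a'): new char, reset run to 1
  Position 3 ('b'): new char, reset run to 1
  Position 4 ('b'): continues run of 'b', length=2
  Position 5 ('a'): new char, reset run to 1
  Position 6 ('c'): new char, reset run to 1
  Position 7 ('a'): new char, reset run to 1
  Position 8 ('a'): continues run of 'a', length=2
  Position 9 ('a'): continues run of 'a', length=3
  Position 10 ('b'): new char, reset run to 1
  Position 11 ('a'): new char, reset run to 1
Longest run: 'a' with length 3

3


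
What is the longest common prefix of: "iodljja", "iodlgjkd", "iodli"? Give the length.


Words: iodljja, iodlgjkd, iodli
  Position 0: all 'i' => match
  Position 1: all 'o' => match
  Position 2: all 'd' => match
  Position 3: all 'l' => match
  Position 4: ('j', 'g', 'i') => mismatch, stop
LCP = "iodl" (length 4)

4


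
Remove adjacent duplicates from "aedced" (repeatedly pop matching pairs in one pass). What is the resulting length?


Input: aedced
Stack-based adjacent duplicate removal:
  Read 'a': push. Stack: a
  Read 'e': push. Stack: ae
  Read 'd': push. Stack: aed
  Read 'c': push. Stack: aedc
  Read 'e': push. Stack: aedce
  Read 'd': push. Stack: aedced
Final stack: "aedced" (length 6)

6


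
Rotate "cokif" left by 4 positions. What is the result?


Input: "cokif", rotate left by 4
First 4 characters: "coki"
Remaining characters: "f"
Concatenate remaining + first: "f" + "coki" = "fcoki"

fcoki


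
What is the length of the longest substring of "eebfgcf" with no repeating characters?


Input: "eebfgcf"
Sliding window (track last position of each char):
  Position 0 ('e'): window [0,0] length 1 -- new best
  Position 1 ('e'): repeat (last at 0), move window start to 1
  Position 1 ('e'): window [1,1] length 1
  Position 2 ('b'): window [1,2] length 2 -- new best
  Position 3 ('f'): window [1,3] length 3 -- new best
  Position 4 ('g'): window [1,4] length 4 -- new best
  Position 5 ('c'): window [1,5] length 5 -- new best
  Position 6 ('f'): repeat (last at 3), move window start to 4
  Position 6 ('f'): window [4,6] length 3
Longest substring with no repeats: "ebfgc" with length 5

5


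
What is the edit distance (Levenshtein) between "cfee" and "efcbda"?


Computing edit distance: "cfee" -> "efcbda"
DP table:
           e    f    c    b    d    a
      0    1    2    3    4    5    6
  c   1    1    2    2    3    4    5
  f   2    2    1    2    3    4    5
  e   3    2    2    2    3    4    5
  e   4    3    3    3    3    4    5
Edit distance = dp[4][6] = 5

5


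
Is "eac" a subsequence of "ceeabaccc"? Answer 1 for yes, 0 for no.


Check if "eac" is a subsequence of "ceeabaccc"
Greedy scan:
  Position 0 ('c'): no match needed
  Position 1 ('e'): matches sub[0] = 'e'
  Position 2 ('e'): no match needed
  Position 3 ('a'): matches sub[1] = 'a'
  Position 4 ('b'): no match needed
  Position 5 ('a'): no match needed
  Position 6 ('c'): matches sub[2] = 'c'
  Position 7 ('c'): no match needed
  Position 8 ('c'): no match needed
All 3 characters matched => is a subsequence

1


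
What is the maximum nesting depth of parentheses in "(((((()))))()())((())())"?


Input: "(((((()))))()())((())())"
Tracking depth:
  Position 0 '(': depth becomes 1
  Position 1 '(': depth becomes 2
  Position 2 '(': depth becomes 3
  Position 3 '(': depth becomes 4
  Position 4 '(': depth becomes 5
  Position 5 '(': depth becomes 6
  Position 6 ')': depth becomes 5
  Position 7 ')': depth becomes 4
  Position 8 ')': depth becomes 3
  Position 9 ')': depth becomes 2
  Position 10 ')': depth becomes 1
  Position 11 '(': depth becomes 2
  Position 12 ')': depth becomes 1
  Position 13 '(': depth becomes 2
  Position 14 ')': depth becomes 1
  Position 15 ')': depth becomes 0
  Position 16 '(': depth becomes 1
  Position 17 '(': depth becomes 2
  Position 18 '(': depth becomes 3
  Position 19 ')': depth becomes 2
  Position 20 ')': depth becomes 1
  Position 21 '(': depth becomes 2
  Position 22 ')': depth becomes 1
  Position 23 ')': depth becomes 0
Maximum depth reached: 6

6


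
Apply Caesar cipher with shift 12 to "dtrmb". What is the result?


Caesar cipher: shift "dtrmb" by 12
  'd' (pos 3) + 12 = pos 15 = 'p'
  't' (pos 19) + 12 = pos 5 = 'f'
  'r' (pos 17) + 12 = pos 3 = 'd'
  'm' (pos 12) + 12 = pos 24 = 'y'
  'b' (pos 1) + 12 = pos 13 = 'n'
Result: pfdyn

pfdyn


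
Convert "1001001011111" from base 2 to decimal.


Input: "1001001011111" in base 2
Positional expansion:
  Digit '1' (value 1) x 2^12 = 4096
  Digit '0' (value 0) x 2^11 = 0
  Digit '0' (value 0) x 2^10 = 0
  Digit '1' (value 1) x 2^9 = 512
  Digit '0' (value 0) x 2^8 = 0
  Digit '0' (value 0) x 2^7 = 0
  Digit '1' (value 1) x 2^6 = 64
  Digit '0' (value 0) x 2^5 = 0
  Digit '1' (value 1) x 2^4 = 16
  Digit '1' (value 1) x 2^3 = 8
  Digit '1' (value 1) x 2^2 = 4
  Digit '1' (value 1) x 2^1 = 2
  Digit '1' (value 1) x 2^0 = 1
Sum = 4703

4703


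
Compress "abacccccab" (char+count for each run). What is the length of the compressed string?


Input: abacccccab
Runs:
  'a' x 1 => "a1"
  'b' x 1 => "b1"
  'a' x 1 => "a1"
  'c' x 5 => "c5"
  'a' x 1 => "a1"
  'b' x 1 => "b1"
Compressed: "a1b1a1c5a1b1"
Compressed length: 12

12


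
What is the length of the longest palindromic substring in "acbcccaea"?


Input: "acbcccaea"
Checking substrings for palindromes:
  [1:4] "cbc" (len 3) => palindrome
  [3:6] "ccc" (len 3) => palindrome
  [6:9] "aea" (len 3) => palindrome
  [3:5] "cc" (len 2) => palindrome
  [4:6] "cc" (len 2) => palindrome
Longest palindromic substring: "cbc" with length 3

3


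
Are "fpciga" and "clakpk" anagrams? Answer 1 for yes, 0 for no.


Strings: "fpciga", "clakpk"
Sorted first:  acfgip
Sorted second: ackklp
Differ at position 2: 'f' vs 'k' => not anagrams

0


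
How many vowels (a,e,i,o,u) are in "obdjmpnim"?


Input: obdjmpnim
Checking each character:
  'o' at position 0: vowel (running total: 1)
  'b' at position 1: consonant
  'd' at position 2: consonant
  'j' at position 3: consonant
  'm' at position 4: consonant
  'p' at position 5: consonant
  'n' at position 6: consonant
  'i' at position 7: vowel (running total: 2)
  'm' at position 8: consonant
Total vowels: 2

2


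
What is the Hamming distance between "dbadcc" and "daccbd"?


Comparing "dbadcc" and "daccbd" position by position:
  Position 0: 'd' vs 'd' => same
  Position 1: 'b' vs 'a' => differ
  Position 2: 'a' vs 'c' => differ
  Position 3: 'd' vs 'c' => differ
  Position 4: 'c' vs 'b' => differ
  Position 5: 'c' vs 'd' => differ
Total differences (Hamming distance): 5

5


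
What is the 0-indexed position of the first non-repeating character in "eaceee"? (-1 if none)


Input: eaceee
Character frequencies:
  'a': 1
  'c': 1
  'e': 4
Scanning left to right for freq == 1:
  Position 0 ('e'): freq=4, skip
  Position 1 ('a'): unique! => answer = 1

1


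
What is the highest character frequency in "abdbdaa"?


Input: abdbdaa
Character counts:
  'a': 3
  'b': 2
  'd': 2
Maximum frequency: 3

3


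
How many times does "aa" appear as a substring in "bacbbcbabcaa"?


Searching for "aa" in "bacbbcbabcaa"
Scanning each position:
  Position 0: "ba" => no
  Position 1: "ac" => no
  Position 2: "cb" => no
  Position 3: "bb" => no
  Position 4: "bc" => no
  Position 5: "cb" => no
  Position 6: "ba" => no
  Position 7: "ab" => no
  Position 8: "bc" => no
  Position 9: "ca" => no
  Position 10: "aa" => MATCH
Total occurrences: 1

1


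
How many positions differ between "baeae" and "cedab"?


Comparing "baeae" and "cedab" position by position:
  Position 0: 'b' vs 'c' => DIFFER
  Position 1: 'a' vs 'e' => DIFFER
  Position 2: 'e' vs 'd' => DIFFER
  Position 3: 'a' vs 'a' => same
  Position 4: 'e' vs 'b' => DIFFER
Positions that differ: 4

4


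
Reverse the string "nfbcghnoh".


Input: nfbcghnoh
Reading characters right to left:
  Position 8: 'h'
  Position 7: 'o'
  Position 6: 'n'
  Position 5: 'h'
  Position 4: 'g'
  Position 3: 'c'
  Position 2: 'b'
  Position 1: 'f'
  Position 0: 'n'
Reversed: honhgcbfn

honhgcbfn


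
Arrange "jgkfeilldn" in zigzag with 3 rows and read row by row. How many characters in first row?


Zigzag "jgkfeilldn" into 3 rows:
Placing characters:
  'j' => row 0
  'g' => row 1
  'k' => row 2
  'f' => row 1
  'e' => row 0
  'i' => row 1
  'l' => row 2
  'l' => row 1
  'd' => row 0
  'n' => row 1
Rows:
  Row 0: "jed"
  Row 1: "gfiln"
  Row 2: "kl"
First row length: 3

3


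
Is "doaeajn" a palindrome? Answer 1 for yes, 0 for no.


Input: doaeajn
Reversed: njaeaod
  Compare pos 0 ('d') with pos 6 ('n'): MISMATCH
  Compare pos 1 ('o') with pos 5 ('j'): MISMATCH
  Compare pos 2 ('a') with pos 4 ('a'): match
Result: not a palindrome

0


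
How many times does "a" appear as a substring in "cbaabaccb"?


Searching for "a" in "cbaabaccb"
Scanning each position:
  Position 0: "c" => no
  Position 1: "b" => no
  Position 2: "a" => MATCH
  Position 3: "a" => MATCH
  Position 4: "b" => no
  Position 5: "a" => MATCH
  Position 6: "c" => no
  Position 7: "c" => no
  Position 8: "b" => no
Total occurrences: 3

3


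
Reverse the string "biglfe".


Input: biglfe
Reading characters right to left:
  Position 5: 'e'
  Position 4: 'f'
  Position 3: 'l'
  Position 2: 'g'
  Position 1: 'i'
  Position 0: 'b'
Reversed: eflgib

eflgib


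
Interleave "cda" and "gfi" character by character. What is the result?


Interleaving "cda" and "gfi":
  Position 0: 'c' from first, 'g' from second => "cg"
  Position 1: 'd' from first, 'f' from second => "df"
  Position 2: 'a' from first, 'i' from second => "ai"
Result: cgdfai

cgdfai


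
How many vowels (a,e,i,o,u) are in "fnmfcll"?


Input: fnmfcll
Checking each character:
  'f' at position 0: consonant
  'n' at position 1: consonant
  'm' at position 2: consonant
  'f' at position 3: consonant
  'c' at position 4: consonant
  'l' at position 5: consonant
  'l' at position 6: consonant
Total vowels: 0

0


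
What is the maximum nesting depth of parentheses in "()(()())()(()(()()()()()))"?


Input: "()(()())()(()(()()()()()))"
Tracking depth:
  Position 0 '(': depth becomes 1
  Position 1 ')': depth becomes 0
  Position 2 '(': depth becomes 1
  Position 3 '(': depth becomes 2
  Position 4 ')': depth becomes 1
  Position 5 '(': depth becomes 2
  Position 6 ')': depth becomes 1
  Position 7 ')': depth becomes 0
  Position 8 '(': depth becomes 1
  Position 9 ')': depth becomes 0
  Position 10 '(': depth becomes 1
  Position 11 '(': depth becomes 2
  Position 12 ')': depth becomes 1
  Position 13 '(': depth becomes 2
  Position 14 '(': depth becomes 3
  Position 15 ')': depth becomes 2
  Position 16 '(': depth becomes 3
  Position 17 ')': depth becomes 2
  Position 18 '(': depth becomes 3
  Position 19 ')': depth becomes 2
  Position 20 '(': depth becomes 3
  Position 21 ')': depth becomes 2
  Position 22 '(': depth becomes 3
  Position 23 ')': depth becomes 2
  Position 24 ')': depth becomes 1
  Position 25 ')': depth becomes 0
Maximum depth reached: 3

3


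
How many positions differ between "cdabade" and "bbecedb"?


Comparing "cdabade" and "bbecedb" position by position:
  Position 0: 'c' vs 'b' => DIFFER
  Position 1: 'd' vs 'b' => DIFFER
  Position 2: 'a' vs 'e' => DIFFER
  Position 3: 'b' vs 'c' => DIFFER
  Position 4: 'a' vs 'e' => DIFFER
  Position 5: 'd' vs 'd' => same
  Position 6: 'e' vs 'b' => DIFFER
Positions that differ: 6

6


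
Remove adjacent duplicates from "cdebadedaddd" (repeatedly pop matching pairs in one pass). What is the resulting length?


Input: cdebadedaddd
Stack-based adjacent duplicate removal:
  Read 'c': push. Stack: c
  Read 'd': push. Stack: cd
  Read 'e': push. Stack: cde
  Read 'b': push. Stack: cdeb
  Read 'a': push. Stack: cdeba
  Read 'd': push. Stack: cdebad
  Read 'e': push. Stack: cdebade
  Read 'd': push. Stack: cdebaded
  Read 'a': push. Stack: cdebadeda
  Read 'd': push. Stack: cdebadedad
  Read 'd': matches stack top 'd' => pop. Stack: cdebadeda
  Read 'd': push. Stack: cdebadedad
Final stack: "cdebadedad" (length 10)

10


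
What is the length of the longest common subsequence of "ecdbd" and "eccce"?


LCS of "ecdbd" and "eccce"
DP table:
           e    c    c    c    e
      0    0    0    0    0    0
  e   0    1    1    1    1    1
  c   0    1    2    2    2    2
  d   0    1    2    2    2    2
  b   0    1    2    2    2    2
  d   0    1    2    2    2    2
LCS length = dp[5][5] = 2

2


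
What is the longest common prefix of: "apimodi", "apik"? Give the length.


Words: apimodi, apik
  Position 0: all 'a' => match
  Position 1: all 'p' => match
  Position 2: all 'i' => match
  Position 3: ('m', 'k') => mismatch, stop
LCP = "api" (length 3)

3


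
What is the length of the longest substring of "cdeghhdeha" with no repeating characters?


Input: "cdeghhdeha"
Sliding window (track last position of each char):
  Position 0 ('c'): window [0,0] length 1 -- new best
  Position 1 ('d'): window [0,1] length 2 -- new best
  Position 2 ('e'): window [0,2] length 3 -- new best
  Position 3 ('g'): window [0,3] length 4 -- new best
  Position 4 ('h'): window [0,4] length 5 -- new best
  Position 5 ('h'): repeat (last at 4), move window start to 5
  Position 5 ('h'): window [5,5] length 1
  Position 6 ('d'): window [5,6] length 2
  Position 7 ('e'): window [5,7] length 3
  Position 8 ('h'): repeat (last at 5), move window start to 6
  Position 8 ('h'): window [6,8] length 3
  Position 9 ('a'): window [6,9] length 4
Longest substring with no repeats: "cdegh" with length 5

5


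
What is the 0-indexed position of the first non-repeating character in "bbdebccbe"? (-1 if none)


Input: bbdebccbe
Character frequencies:
  'b': 4
  'c': 2
  'd': 1
  'e': 2
Scanning left to right for freq == 1:
  Position 0 ('b'): freq=4, skip
  Position 1 ('b'): freq=4, skip
  Position 2 ('d'): unique! => answer = 2

2


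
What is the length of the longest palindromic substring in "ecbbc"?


Input: "ecbbc"
Checking substrings for palindromes:
  [1:5] "cbbc" (len 4) => palindrome
  [2:4] "bb" (len 2) => palindrome
Longest palindromic substring: "cbbc" with length 4

4


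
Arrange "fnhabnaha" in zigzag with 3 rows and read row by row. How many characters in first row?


Zigzag "fnhabnaha" into 3 rows:
Placing characters:
  'f' => row 0
  'n' => row 1
  'h' => row 2
  'a' => row 1
  'b' => row 0
  'n' => row 1
  'a' => row 2
  'h' => row 1
  'a' => row 0
Rows:
  Row 0: "fba"
  Row 1: "nanh"
  Row 2: "ha"
First row length: 3

3


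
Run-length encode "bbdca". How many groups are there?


Input: bbdca
Scanning for consecutive runs:
  Group 1: 'b' x 2 (positions 0-1)
  Group 2: 'd' x 1 (positions 2-2)
  Group 3: 'c' x 1 (positions 3-3)
  Group 4: 'a' x 1 (positions 4-4)
Total groups: 4

4


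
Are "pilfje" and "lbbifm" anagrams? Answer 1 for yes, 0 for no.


Strings: "pilfje", "lbbifm"
Sorted first:  efijlp
Sorted second: bbfilm
Differ at position 0: 'e' vs 'b' => not anagrams

0


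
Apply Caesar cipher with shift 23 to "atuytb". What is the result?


Caesar cipher: shift "atuytb" by 23
  'a' (pos 0) + 23 = pos 23 = 'x'
  't' (pos 19) + 23 = pos 16 = 'q'
  'u' (pos 20) + 23 = pos 17 = 'r'
  'y' (pos 24) + 23 = pos 21 = 'v'
  't' (pos 19) + 23 = pos 16 = 'q'
  'b' (pos 1) + 23 = pos 24 = 'y'
Result: xqrvqy

xqrvqy


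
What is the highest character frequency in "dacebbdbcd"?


Input: dacebbdbcd
Character counts:
  'a': 1
  'b': 3
  'c': 2
  'd': 3
  'e': 1
Maximum frequency: 3

3


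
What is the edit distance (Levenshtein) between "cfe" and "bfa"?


Computing edit distance: "cfe" -> "bfa"
DP table:
           b    f    a
      0    1    2    3
  c   1    1    2    3
  f   2    2    1    2
  e   3    3    2    2
Edit distance = dp[3][3] = 2

2


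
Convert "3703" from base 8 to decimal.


Input: "3703" in base 8
Positional expansion:
  Digit '3' (value 3) x 8^3 = 1536
  Digit '7' (value 7) x 8^2 = 448
  Digit '0' (value 0) x 8^1 = 0
  Digit '3' (value 3) x 8^0 = 3
Sum = 1987

1987


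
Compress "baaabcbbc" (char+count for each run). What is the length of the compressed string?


Input: baaabcbbc
Runs:
  'b' x 1 => "b1"
  'a' x 3 => "a3"
  'b' x 1 => "b1"
  'c' x 1 => "c1"
  'b' x 2 => "b2"
  'c' x 1 => "c1"
Compressed: "b1a3b1c1b2c1"
Compressed length: 12

12


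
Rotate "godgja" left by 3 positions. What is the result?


Input: "godgja", rotate left by 3
First 3 characters: "god"
Remaining characters: "gja"
Concatenate remaining + first: "gja" + "god" = "gjagod"

gjagod


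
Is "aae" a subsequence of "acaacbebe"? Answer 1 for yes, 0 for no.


Check if "aae" is a subsequence of "acaacbebe"
Greedy scan:
  Position 0 ('a'): matches sub[0] = 'a'
  Position 1 ('c'): no match needed
  Position 2 ('a'): matches sub[1] = 'a'
  Position 3 ('a'): no match needed
  Position 4 ('c'): no match needed
  Position 5 ('b'): no match needed
  Position 6 ('e'): matches sub[2] = 'e'
  Position 7 ('b'): no match needed
  Position 8 ('e'): no match needed
All 3 characters matched => is a subsequence

1


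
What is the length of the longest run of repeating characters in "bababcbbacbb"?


Input: "bababcbbacbb"
Scanning for longest run:
  Position 1 ('a'): new char, reset run to 1
  Position 2 ('b'): new char, reset run to 1
  Position 3 ('a'): new char, reset run to 1
  Position 4 ('b'): new char, reset run to 1
  Position 5 ('c'): new char, reset run to 1
  Position 6 ('b'): new char, reset run to 1
  Position 7 ('b'): continues run of 'b', length=2
  Position 8 ('a'): new char, reset run to 1
  Position 9 ('c'): new char, reset run to 1
  Position 10 ('b'): new char, reset run to 1
  Position 11 ('b'): continues run of 'b', length=2
Longest run: 'b' with length 2

2


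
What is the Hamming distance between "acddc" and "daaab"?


Comparing "acddc" and "daaab" position by position:
  Position 0: 'a' vs 'd' => differ
  Position 1: 'c' vs 'a' => differ
  Position 2: 'd' vs 'a' => differ
  Position 3: 'd' vs 'a' => differ
  Position 4: 'c' vs 'b' => differ
Total differences (Hamming distance): 5

5


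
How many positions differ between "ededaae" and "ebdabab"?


Comparing "ededaae" and "ebdabab" position by position:
  Position 0: 'e' vs 'e' => same
  Position 1: 'd' vs 'b' => DIFFER
  Position 2: 'e' vs 'd' => DIFFER
  Position 3: 'd' vs 'a' => DIFFER
  Position 4: 'a' vs 'b' => DIFFER
  Position 5: 'a' vs 'a' => same
  Position 6: 'e' vs 'b' => DIFFER
Positions that differ: 5

5


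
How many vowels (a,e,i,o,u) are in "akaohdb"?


Input: akaohdb
Checking each character:
  'a' at position 0: vowel (running total: 1)
  'k' at position 1: consonant
  'a' at position 2: vowel (running total: 2)
  'o' at position 3: vowel (running total: 3)
  'h' at position 4: consonant
  'd' at position 5: consonant
  'b' at position 6: consonant
Total vowels: 3

3


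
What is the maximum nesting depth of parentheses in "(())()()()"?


Input: "(())()()()"
Tracking depth:
  Position 0 '(': depth becomes 1
  Position 1 '(': depth becomes 2
  Position 2 ')': depth becomes 1
  Position 3 ')': depth becomes 0
  Position 4 '(': depth becomes 1
  Position 5 ')': depth becomes 0
  Position 6 '(': depth becomes 1
  Position 7 ')': depth becomes 0
  Position 8 '(': depth becomes 1
  Position 9 ')': depth becomes 0
Maximum depth reached: 2

2


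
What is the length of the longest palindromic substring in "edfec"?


Input: "edfec"
Checking substrings for palindromes:
  No multi-char palindromic substrings found
Longest palindromic substring: "e" with length 1

1


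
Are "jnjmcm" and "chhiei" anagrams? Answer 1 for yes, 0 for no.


Strings: "jnjmcm", "chhiei"
Sorted first:  cjjmmn
Sorted second: cehhii
Differ at position 1: 'j' vs 'e' => not anagrams

0


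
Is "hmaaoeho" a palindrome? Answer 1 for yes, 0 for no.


Input: hmaaoeho
Reversed: oheoaamh
  Compare pos 0 ('h') with pos 7 ('o'): MISMATCH
  Compare pos 1 ('m') with pos 6 ('h'): MISMATCH
  Compare pos 2 ('a') with pos 5 ('e'): MISMATCH
  Compare pos 3 ('a') with pos 4 ('o'): MISMATCH
Result: not a palindrome

0


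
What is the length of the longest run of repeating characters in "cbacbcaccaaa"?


Input: "cbacbcaccaaa"
Scanning for longest run:
  Position 1 ('b'): new char, reset run to 1
  Position 2 ('a'): new char, reset run to 1
  Position 3 ('c'): new char, reset run to 1
  Position 4 ('b'): new char, reset run to 1
  Position 5 ('c'): new char, reset run to 1
  Position 6 ('a'): new char, reset run to 1
  Position 7 ('c'): new char, reset run to 1
  Position 8 ('c'): continues run of 'c', length=2
  Position 9 ('a'): new char, reset run to 1
  Position 10 ('a'): continues run of 'a', length=2
  Position 11 ('a'): continues run of 'a', length=3
Longest run: 'a' with length 3

3


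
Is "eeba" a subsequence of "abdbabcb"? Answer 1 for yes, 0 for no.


Check if "eeba" is a subsequence of "abdbabcb"
Greedy scan:
  Position 0 ('a'): no match needed
  Position 1 ('b'): no match needed
  Position 2 ('d'): no match needed
  Position 3 ('b'): no match needed
  Position 4 ('a'): no match needed
  Position 5 ('b'): no match needed
  Position 6 ('c'): no match needed
  Position 7 ('b'): no match needed
Only matched 0/4 characters => not a subsequence

0


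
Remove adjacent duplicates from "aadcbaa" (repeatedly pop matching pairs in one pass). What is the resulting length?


Input: aadcbaa
Stack-based adjacent duplicate removal:
  Read 'a': push. Stack: a
  Read 'a': matches stack top 'a' => pop. Stack: (empty)
  Read 'd': push. Stack: d
  Read 'c': push. Stack: dc
  Read 'b': push. Stack: dcb
  Read 'a': push. Stack: dcba
  Read 'a': matches stack top 'a' => pop. Stack: dcb
Final stack: "dcb" (length 3)

3


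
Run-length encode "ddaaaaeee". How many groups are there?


Input: ddaaaaeee
Scanning for consecutive runs:
  Group 1: 'd' x 2 (positions 0-1)
  Group 2: 'a' x 4 (positions 2-5)
  Group 3: 'e' x 3 (positions 6-8)
Total groups: 3

3


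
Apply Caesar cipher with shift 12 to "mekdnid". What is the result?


Caesar cipher: shift "mekdnid" by 12
  'm' (pos 12) + 12 = pos 24 = 'y'
  'e' (pos 4) + 12 = pos 16 = 'q'
  'k' (pos 10) + 12 = pos 22 = 'w'
  'd' (pos 3) + 12 = pos 15 = 'p'
  'n' (pos 13) + 12 = pos 25 = 'z'
  'i' (pos 8) + 12 = pos 20 = 'u'
  'd' (pos 3) + 12 = pos 15 = 'p'
Result: yqwpzup

yqwpzup
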